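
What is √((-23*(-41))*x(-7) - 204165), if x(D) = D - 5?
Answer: I*√215481 ≈ 464.2*I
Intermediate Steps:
x(D) = -5 + D
√((-23*(-41))*x(-7) - 204165) = √((-23*(-41))*(-5 - 7) - 204165) = √(943*(-12) - 204165) = √(-11316 - 204165) = √(-215481) = I*√215481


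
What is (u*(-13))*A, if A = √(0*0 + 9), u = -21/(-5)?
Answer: -819/5 ≈ -163.80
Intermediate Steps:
u = 21/5 (u = -21*(-⅕) = 21/5 ≈ 4.2000)
A = 3 (A = √(0 + 9) = √9 = 3)
(u*(-13))*A = ((21/5)*(-13))*3 = -273/5*3 = -819/5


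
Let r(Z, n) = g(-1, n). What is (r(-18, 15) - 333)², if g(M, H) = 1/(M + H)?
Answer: 21724921/196 ≈ 1.1084e+5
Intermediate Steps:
g(M, H) = 1/(H + M)
r(Z, n) = 1/(-1 + n) (r(Z, n) = 1/(n - 1) = 1/(-1 + n))
(r(-18, 15) - 333)² = (1/(-1 + 15) - 333)² = (1/14 - 333)² = (-4661/14)² = 21724921/196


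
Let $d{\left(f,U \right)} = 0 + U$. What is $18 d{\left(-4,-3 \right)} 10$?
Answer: $-540$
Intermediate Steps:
$d{\left(f,U \right)} = U$
$18 d{\left(-4,-3 \right)} 10 = 18 \left(-3\right) 10 = \left(-54\right) 10 = -540$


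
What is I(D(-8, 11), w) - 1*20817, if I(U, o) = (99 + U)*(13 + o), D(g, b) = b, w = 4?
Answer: -18947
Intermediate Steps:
I(U, o) = (13 + o)*(99 + U)
I(D(-8, 11), w) - 1*20817 = (1287 + 13*11 + 99*4 + 11*4) - 1*20817 = (1287 + 143 + 396 + 44) - 20817 = 1870 - 20817 = -18947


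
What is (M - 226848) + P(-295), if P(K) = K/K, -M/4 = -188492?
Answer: 527121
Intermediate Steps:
M = 753968 (M = -4*(-188492) = 753968)
P(K) = 1
(M - 226848) + P(-295) = (753968 - 226848) + 1 = 527120 + 1 = 527121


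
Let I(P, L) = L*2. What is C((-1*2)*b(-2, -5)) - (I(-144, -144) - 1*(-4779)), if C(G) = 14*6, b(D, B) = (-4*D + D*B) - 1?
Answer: -4407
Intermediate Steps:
b(D, B) = -1 - 4*D + B*D (b(D, B) = (-4*D + B*D) - 1 = -1 - 4*D + B*D)
I(P, L) = 2*L
C(G) = 84
C((-1*2)*b(-2, -5)) - (I(-144, -144) - 1*(-4779)) = 84 - (2*(-144) - 1*(-4779)) = 84 - (-288 + 4779) = 84 - 1*4491 = 84 - 4491 = -4407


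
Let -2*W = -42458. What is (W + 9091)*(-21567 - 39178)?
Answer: -1841788400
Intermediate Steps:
W = 21229 (W = -1/2*(-42458) = 21229)
(W + 9091)*(-21567 - 39178) = (21229 + 9091)*(-21567 - 39178) = 30320*(-60745) = -1841788400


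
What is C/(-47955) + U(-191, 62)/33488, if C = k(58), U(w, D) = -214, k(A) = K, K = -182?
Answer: -90599/34911240 ≈ -0.0025951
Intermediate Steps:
k(A) = -182
C = -182
C/(-47955) + U(-191, 62)/33488 = -182/(-47955) - 214/33488 = -182*(-1/47955) - 214*1/33488 = 182/47955 - 107/16744 = -90599/34911240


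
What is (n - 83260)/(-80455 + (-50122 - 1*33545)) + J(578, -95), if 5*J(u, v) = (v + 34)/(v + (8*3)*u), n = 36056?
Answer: 1620818049/5652771985 ≈ 0.28673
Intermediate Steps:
J(u, v) = (34 + v)/(5*(v + 24*u)) (J(u, v) = ((v + 34)/(v + (8*3)*u))/5 = ((34 + v)/(v + 24*u))/5 = (34 + v)/(5*(v + 24*u)))
(n - 83260)/(-80455 + (-50122 - 1*33545)) + J(578, -95) = (36056 - 83260)/(-80455 + (-50122 - 1*33545)) + (34 - 95)/(5*(-95 + 24*578)) = -47204/(-80455 + (-50122 - 33545)) + (1/5)*(-61)/(-95 + 13872) = -47204/(-80455 - 83667) + (1/5)*(-61)/13777 = -47204/(-164122) + (1/5)*(1/13777)*(-61) = -47204*(-1/164122) - 61/68885 = 23602/82061 - 61/68885 = 1620818049/5652771985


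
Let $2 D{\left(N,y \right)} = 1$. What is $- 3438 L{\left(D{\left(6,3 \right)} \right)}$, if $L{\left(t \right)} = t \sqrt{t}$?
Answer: $- \frac{1719 \sqrt{2}}{2} \approx -1215.5$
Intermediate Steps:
$D{\left(N,y \right)} = \frac{1}{2}$ ($D{\left(N,y \right)} = \frac{1}{2} \cdot 1 = \frac{1}{2}$)
$L{\left(t \right)} = t^{\frac{3}{2}}$
$- 3438 L{\left(D{\left(6,3 \right)} \right)} = - \frac{3438}{2 \sqrt{2}} = - 3438 \frac{\sqrt{2}}{4} = - \frac{1719 \sqrt{2}}{2}$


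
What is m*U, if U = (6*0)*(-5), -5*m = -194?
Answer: 0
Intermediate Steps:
m = 194/5 (m = -⅕*(-194) = 194/5 ≈ 38.800)
U = 0 (U = 0*(-5) = 0)
m*U = (194/5)*0 = 0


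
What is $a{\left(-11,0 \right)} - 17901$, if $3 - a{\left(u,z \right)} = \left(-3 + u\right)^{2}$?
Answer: $-18094$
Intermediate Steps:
$a{\left(u,z \right)} = 3 - \left(-3 + u\right)^{2}$
$a{\left(-11,0 \right)} - 17901 = \left(3 - \left(-3 - 11\right)^{2}\right) - 17901 = \left(3 - \left(-14\right)^{2}\right) - 17901 = \left(3 - 196\right) - 17901 = -193 - 17901 = -18094$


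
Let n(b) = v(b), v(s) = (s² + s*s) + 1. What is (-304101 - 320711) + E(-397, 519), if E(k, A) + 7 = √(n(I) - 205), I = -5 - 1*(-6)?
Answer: -624819 + I*√202 ≈ -6.2482e+5 + 14.213*I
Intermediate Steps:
v(s) = 1 + 2*s² (v(s) = (s² + s²) + 1 = 2*s² + 1 = 1 + 2*s²)
I = 1 (I = -5 + 6 = 1)
n(b) = 1 + 2*b²
E(k, A) = -7 + I*√202 (E(k, A) = -7 + √((1 + 2*1²) - 205) = -7 + √((1 + 2*1) - 205) = -7 + √((1 + 2) - 205) = -7 + √(3 - 205) = -7 + √(-202) = -7 + I*√202)
(-304101 - 320711) + E(-397, 519) = (-304101 - 320711) + (-7 + I*√202) = -624812 + (-7 + I*√202) = -624819 + I*√202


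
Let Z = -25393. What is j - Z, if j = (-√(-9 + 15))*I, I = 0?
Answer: 25393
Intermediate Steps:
j = 0 (j = -√(-9 + 15)*0 = -√6*0 = 0)
j - Z = 0 - 1*(-25393) = 0 + 25393 = 25393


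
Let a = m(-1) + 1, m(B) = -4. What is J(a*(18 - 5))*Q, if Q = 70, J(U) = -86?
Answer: -6020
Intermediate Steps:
a = -3 (a = -4 + 1 = -3)
J(a*(18 - 5))*Q = -86*70 = -6020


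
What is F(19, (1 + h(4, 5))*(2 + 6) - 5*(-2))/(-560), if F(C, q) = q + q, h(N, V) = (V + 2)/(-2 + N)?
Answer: -23/140 ≈ -0.16429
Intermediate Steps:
h(N, V) = (2 + V)/(-2 + N)
F(C, q) = 2*q
F(19, (1 + h(4, 5))*(2 + 6) - 5*(-2))/(-560) = (2*((1 + (2 + 5)/(-2 + 4))*(2 + 6) - 5*(-2)))/(-560) = (2*((1 + 7/2)*8 + 10))*(-1/560) = (2*((9/2)*8 + 10))*(-1/560) = (2*(36 + 10))*(-1/560) = (2*46)*(-1/560) = 92*(-1/560) = -23/140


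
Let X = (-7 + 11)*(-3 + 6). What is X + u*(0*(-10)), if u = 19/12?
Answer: 12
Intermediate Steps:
X = 12 (X = 4*3 = 12)
u = 19/12 (u = 19*(1/12) = 19/12 ≈ 1.5833)
X + u*(0*(-10)) = 12 + 19*(0*(-10))/12 = 12 + (19/12)*0 = 12 + 0 = 12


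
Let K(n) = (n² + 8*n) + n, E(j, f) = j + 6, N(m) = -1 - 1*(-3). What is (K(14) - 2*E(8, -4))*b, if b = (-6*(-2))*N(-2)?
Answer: 7056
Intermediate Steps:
N(m) = 2 (N(m) = -1 + 3 = 2)
E(j, f) = 6 + j
b = 24 (b = -6*(-2)*2 = 12*2 = 24)
K(n) = n² + 9*n
(K(14) - 2*E(8, -4))*b = (14*(9 + 14) - 2*(6 + 8))*24 = (14*23 - 2*14)*24 = (322 - 28)*24 = 294*24 = 7056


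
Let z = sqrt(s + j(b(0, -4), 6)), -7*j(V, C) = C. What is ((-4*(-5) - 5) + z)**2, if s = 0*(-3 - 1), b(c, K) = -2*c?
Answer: (105 + I*sqrt(42))**2/49 ≈ 224.14 + 27.775*I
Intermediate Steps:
j(V, C) = -C/7
s = 0 (s = 0*(-4) = 0)
z = I*sqrt(42)/7 (z = sqrt(0 - 1/7*6) = sqrt(0 - 6/7) = sqrt(-6/7) = I*sqrt(42)/7 ≈ 0.92582*I)
((-4*(-5) - 5) + z)**2 = ((-4*(-5) - 5) + I*sqrt(42)/7)**2 = ((20 - 5) + I*sqrt(42)/7)**2 = (15 + I*sqrt(42)/7)**2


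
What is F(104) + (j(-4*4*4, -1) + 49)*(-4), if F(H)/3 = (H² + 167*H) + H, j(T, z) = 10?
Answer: 84628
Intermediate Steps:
F(H) = 3*H² + 504*H (F(H) = 3*((H² + 167*H) + H) = 3*(H² + 168*H) = 3*H² + 504*H)
F(104) + (j(-4*4*4, -1) + 49)*(-4) = 3*104*(168 + 104) + (10 + 49)*(-4) = 3*104*272 + 59*(-4) = 84864 - 236 = 84628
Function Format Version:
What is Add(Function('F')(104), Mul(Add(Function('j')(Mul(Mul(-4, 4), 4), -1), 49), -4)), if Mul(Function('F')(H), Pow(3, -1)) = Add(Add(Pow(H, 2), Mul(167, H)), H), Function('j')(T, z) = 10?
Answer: 84628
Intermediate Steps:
Function('F')(H) = Add(Mul(3, Pow(H, 2)), Mul(504, H)) (Function('F')(H) = Mul(3, Add(Add(Pow(H, 2), Mul(167, H)), H)) = Mul(3, Add(Pow(H, 2), Mul(168, H))) = Add(Mul(3, Pow(H, 2)), Mul(504, H)))
Add(Function('F')(104), Mul(Add(Function('j')(Mul(Mul(-4, 4), 4), -1), 49), -4)) = Add(Mul(3, 104, Add(168, 104)), Mul(Add(10, 49), -4)) = Add(Mul(3, 104, 272), Mul(59, -4)) = Add(84864, -236) = 84628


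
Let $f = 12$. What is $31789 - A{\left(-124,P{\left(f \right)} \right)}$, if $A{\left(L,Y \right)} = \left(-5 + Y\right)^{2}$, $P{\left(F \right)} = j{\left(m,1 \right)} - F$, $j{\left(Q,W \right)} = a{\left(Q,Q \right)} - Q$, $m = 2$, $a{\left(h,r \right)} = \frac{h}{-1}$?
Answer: $31348$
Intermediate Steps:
$a{\left(h,r \right)} = - h$ ($a{\left(h,r \right)} = h \left(-1\right) = - h$)
$j{\left(Q,W \right)} = - 2 Q$ ($j{\left(Q,W \right)} = - Q - Q = - 2 Q$)
$P{\left(F \right)} = -4 - F$ ($P{\left(F \right)} = \left(-2\right) 2 - F = -4 - F$)
$31789 - A{\left(-124,P{\left(f \right)} \right)} = 31789 - \left(-5 - 16\right)^{2} = 31789 - \left(-21\right)^{2} = 31789 - 441 = 31348$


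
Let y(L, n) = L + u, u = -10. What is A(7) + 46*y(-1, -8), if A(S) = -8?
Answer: -514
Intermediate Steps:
y(L, n) = -10 + L (y(L, n) = L - 10 = -10 + L)
A(7) + 46*y(-1, -8) = -8 + 46*(-10 - 1) = -8 + 46*(-11) = -8 - 506 = -514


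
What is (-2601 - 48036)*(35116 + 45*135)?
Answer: -2085788667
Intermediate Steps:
(-2601 - 48036)*(35116 + 45*135) = -50637*(35116 + 6075) = -50637*41191 = -2085788667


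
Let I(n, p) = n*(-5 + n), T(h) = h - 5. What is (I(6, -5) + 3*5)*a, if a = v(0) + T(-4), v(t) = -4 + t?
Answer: -273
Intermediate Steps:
T(h) = -5 + h
a = -13 (a = (-4 + 0) + (-5 - 4) = -4 - 9 = -13)
(I(6, -5) + 3*5)*a = (6*(-5 + 6) + 3*5)*(-13) = (6*1 + 15)*(-13) = (6 + 15)*(-13) = 21*(-13) = -273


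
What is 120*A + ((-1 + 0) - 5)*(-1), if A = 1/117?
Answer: 274/39 ≈ 7.0256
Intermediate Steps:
A = 1/117 ≈ 0.0085470
120*A + ((-1 + 0) - 5)*(-1) = 120*(1/117) + ((-1 + 0) - 5)*(-1) = 40/39 + (-1 - 5)*(-1) = 40/39 - 6*(-1) = 40/39 + 6 = 274/39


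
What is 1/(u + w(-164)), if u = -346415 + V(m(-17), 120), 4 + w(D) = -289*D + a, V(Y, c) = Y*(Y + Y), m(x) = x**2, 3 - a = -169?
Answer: -1/131809 ≈ -7.5867e-6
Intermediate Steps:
a = 172 (a = 3 - 1*(-169) = 3 + 169 = 172)
V(Y, c) = 2*Y**2 (V(Y, c) = Y*(2*Y) = 2*Y**2)
w(D) = 168 - 289*D (w(D) = -4 + (-289*D + 172) = -4 + (172 - 289*D) = 168 - 289*D)
u = -179373 (u = -346415 + 2*((-17)**2)**2 = -346415 + 2*289**2 = -346415 + 2*83521 = -346415 + 167042 = -179373)
1/(u + w(-164)) = 1/(-179373 + (168 - 289*(-164))) = 1/(-179373 + (168 + 47396)) = 1/(-179373 + 47564) = 1/(-131809) = -1/131809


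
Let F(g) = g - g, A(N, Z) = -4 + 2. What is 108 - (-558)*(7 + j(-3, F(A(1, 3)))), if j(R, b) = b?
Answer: 4014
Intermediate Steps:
A(N, Z) = -2
F(g) = 0
108 - (-558)*(7 + j(-3, F(A(1, 3)))) = 108 - (-558)*(7 + 0) = 108 - (-558)*7 = 108 - 93*(-42) = 108 + 3906 = 4014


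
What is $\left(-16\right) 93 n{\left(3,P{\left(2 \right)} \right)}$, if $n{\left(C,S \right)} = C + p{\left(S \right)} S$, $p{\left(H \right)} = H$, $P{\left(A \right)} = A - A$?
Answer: $-4464$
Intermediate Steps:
$P{\left(A \right)} = 0$
$n{\left(C,S \right)} = C + S^{2}$ ($n{\left(C,S \right)} = C + S S = C + S^{2}$)
$\left(-16\right) 93 n{\left(3,P{\left(2 \right)} \right)} = \left(-16\right) 93 \left(3 + 0^{2}\right) = - 1488 \left(3 + 0\right) = \left(-1488\right) 3 = -4464$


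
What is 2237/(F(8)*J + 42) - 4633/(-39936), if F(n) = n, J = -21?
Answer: -14792179/838656 ≈ -17.638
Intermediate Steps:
2237/(F(8)*J + 42) - 4633/(-39936) = 2237/(8*(-21) + 42) - 4633/(-39936) = 2237/(-168 + 42) - 4633*(-1/39936) = 2237/(-126) + 4633/39936 = 2237*(-1/126) + 4633/39936 = -2237/126 + 4633/39936 = -14792179/838656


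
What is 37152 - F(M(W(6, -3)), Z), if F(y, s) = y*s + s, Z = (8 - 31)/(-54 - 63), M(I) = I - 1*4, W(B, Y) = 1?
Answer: 4346830/117 ≈ 37152.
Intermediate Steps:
M(I) = -4 + I (M(I) = I - 4 = -4 + I)
Z = 23/117 (Z = -23/(-117) = -23*(-1/117) = 23/117 ≈ 0.19658)
F(y, s) = s + s*y (F(y, s) = s*y + s = s + s*y)
37152 - F(M(W(6, -3)), Z) = 37152 - 23*(1 + (-4 + 1))/117 = 37152 - 23*(1 - 3)/117 = 37152 - 23*(-2)/117 = 37152 - 1*(-46/117) = 37152 + 46/117 = 4346830/117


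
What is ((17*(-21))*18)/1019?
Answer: -6426/1019 ≈ -6.3062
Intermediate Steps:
((17*(-21))*18)/1019 = -357*18*(1/1019) = -6426*1/1019 = -6426/1019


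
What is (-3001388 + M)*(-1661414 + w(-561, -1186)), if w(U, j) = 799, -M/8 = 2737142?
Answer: 41346862432260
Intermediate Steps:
M = -21897136 (M = -8*2737142 = -21897136)
(-3001388 + M)*(-1661414 + w(-561, -1186)) = (-3001388 - 21897136)*(-1661414 + 799) = -24898524*(-1660615) = 41346862432260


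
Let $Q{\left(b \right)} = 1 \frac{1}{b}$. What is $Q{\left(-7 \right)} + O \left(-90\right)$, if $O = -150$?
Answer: $\frac{94499}{7} \approx 13500.0$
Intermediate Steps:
$Q{\left(b \right)} = \frac{1}{b}$
$Q{\left(-7 \right)} + O \left(-90\right) = \frac{1}{-7} - -13500 = - \frac{1}{7} + 13500 = \frac{94499}{7}$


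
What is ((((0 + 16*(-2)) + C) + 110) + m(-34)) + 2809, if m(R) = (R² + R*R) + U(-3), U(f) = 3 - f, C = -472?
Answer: 4733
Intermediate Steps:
m(R) = 6 + 2*R² (m(R) = (R² + R*R) + (3 - 1*(-3)) = (R² + R²) + (3 + 3) = 2*R² + 6 = 6 + 2*R²)
((((0 + 16*(-2)) + C) + 110) + m(-34)) + 2809 = ((((0 + 16*(-2)) - 472) + 110) + (6 + 2*(-34)²)) + 2809 = ((((0 - 32) - 472) + 110) + (6 + 2*1156)) + 2809 = (((-32 - 472) + 110) + (6 + 2312)) + 2809 = ((-504 + 110) + 2318) + 2809 = (-394 + 2318) + 2809 = 1924 + 2809 = 4733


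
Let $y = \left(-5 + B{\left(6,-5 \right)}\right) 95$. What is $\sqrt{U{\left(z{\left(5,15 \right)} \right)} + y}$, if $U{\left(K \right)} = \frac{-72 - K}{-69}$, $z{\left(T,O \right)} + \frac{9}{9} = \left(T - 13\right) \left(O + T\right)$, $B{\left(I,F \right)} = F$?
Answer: $\frac{i \sqrt{4529091}}{69} \approx 30.843 i$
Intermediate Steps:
$y = -950$ ($y = \left(-5 - 5\right) 95 = \left(-10\right) 95 = -950$)
$z{\left(T,O \right)} = -1 + \left(-13 + T\right) \left(O + T\right)$ ($z{\left(T,O \right)} = -1 + \left(T - 13\right) \left(O + T\right) = -1 + \left(-13 + T\right) \left(O + T\right)$)
$U{\left(K \right)} = \frac{24}{23} + \frac{K}{69}$ ($U{\left(K \right)} = \left(-72 - K\right) \left(- \frac{1}{69}\right) = \frac{24}{23} + \frac{K}{69}$)
$\sqrt{U{\left(z{\left(5,15 \right)} \right)} + y} = \sqrt{\left(\frac{24}{23} + \frac{-1 + 5^{2} - 195 - 65 + 15 \cdot 5}{69}\right) - 950} = \sqrt{\left(\frac{24}{23} + \frac{-1 + 25 - 195 - 65 + 75}{69}\right) - 950} = \sqrt{\left(\frac{24}{23} + \frac{1}{69} \left(-161\right)\right) - 950} = \sqrt{\left(\frac{24}{23} - \frac{7}{3}\right) - 950} = \sqrt{- \frac{89}{69} - 950} = \sqrt{- \frac{65639}{69}} = \frac{i \sqrt{4529091}}{69}$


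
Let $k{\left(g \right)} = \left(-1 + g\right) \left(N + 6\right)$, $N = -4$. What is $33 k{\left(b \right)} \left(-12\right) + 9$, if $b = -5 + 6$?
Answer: $9$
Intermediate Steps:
$b = 1$
$k{\left(g \right)} = -2 + 2 g$ ($k{\left(g \right)} = \left(-1 + g\right) \left(-4 + 6\right) = \left(-1 + g\right) 2 = -2 + 2 g$)
$33 k{\left(b \right)} \left(-12\right) + 9 = 33 \left(-2 + 2 \cdot 1\right) \left(-12\right) + 9 = 33 \left(-2 + 2\right) \left(-12\right) + 9 = 33 \cdot 0 \left(-12\right) + 9 = 33 \cdot 0 + 9 = 0 + 9 = 9$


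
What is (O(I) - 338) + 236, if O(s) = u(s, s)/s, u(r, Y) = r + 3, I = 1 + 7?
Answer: -805/8 ≈ -100.63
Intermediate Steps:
I = 8
u(r, Y) = 3 + r
O(s) = (3 + s)/s
(O(I) - 338) + 236 = ((3 + 8)/8 - 338) + 236 = ((1/8)*11 - 338) + 236 = (11/8 - 338) + 236 = -2693/8 + 236 = -805/8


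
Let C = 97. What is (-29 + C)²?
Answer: 4624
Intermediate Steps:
(-29 + C)² = (-29 + 97)² = 68² = 4624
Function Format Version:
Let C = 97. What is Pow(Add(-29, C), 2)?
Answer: 4624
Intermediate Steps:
Pow(Add(-29, C), 2) = Pow(Add(-29, 97), 2) = Pow(68, 2) = 4624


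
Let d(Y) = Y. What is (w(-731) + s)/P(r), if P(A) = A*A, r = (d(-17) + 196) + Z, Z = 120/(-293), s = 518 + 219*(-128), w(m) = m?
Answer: -2424805005/2738114929 ≈ -0.88557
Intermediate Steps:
s = -27514 (s = 518 - 28032 = -27514)
Z = -120/293 (Z = 120*(-1/293) = -120/293 ≈ -0.40956)
r = 52327/293 (r = (-17 + 196) - 120/293 = 179 - 120/293 = 52327/293 ≈ 178.59)
P(A) = A**2
(w(-731) + s)/P(r) = (-731 - 27514)/((52327/293)**2) = -28245/2738114929/85849 = -28245*85849/2738114929 = -2424805005/2738114929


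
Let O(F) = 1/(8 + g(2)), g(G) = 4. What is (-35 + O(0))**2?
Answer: 175561/144 ≈ 1219.2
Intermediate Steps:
O(F) = 1/12 (O(F) = 1/(8 + 4) = 1/12)
(-35 + O(0))**2 = (-35 + 1/12)**2 = (-419/12)**2 = 175561/144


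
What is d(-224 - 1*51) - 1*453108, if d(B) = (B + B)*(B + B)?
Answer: -150608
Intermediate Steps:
d(B) = 4*B² (d(B) = (2*B)*(2*B) = 4*B²)
d(-224 - 1*51) - 1*453108 = 4*(-224 - 1*51)² - 1*453108 = 4*(-224 - 51)² - 453108 = 4*(-275)² - 453108 = 4*75625 - 453108 = 302500 - 453108 = -150608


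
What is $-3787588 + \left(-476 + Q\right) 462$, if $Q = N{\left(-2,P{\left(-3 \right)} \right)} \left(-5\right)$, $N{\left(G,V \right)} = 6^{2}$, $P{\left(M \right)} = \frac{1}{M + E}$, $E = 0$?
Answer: $-4090660$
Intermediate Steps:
$P{\left(M \right)} = \frac{1}{M}$ ($P{\left(M \right)} = \frac{1}{M + 0} = \frac{1}{M}$)
$N{\left(G,V \right)} = 36$
$Q = -180$ ($Q = 36 \left(-5\right) = -180$)
$-3787588 + \left(-476 + Q\right) 462 = -3787588 + \left(-476 - 180\right) 462 = -3787588 - 303072 = -4090660$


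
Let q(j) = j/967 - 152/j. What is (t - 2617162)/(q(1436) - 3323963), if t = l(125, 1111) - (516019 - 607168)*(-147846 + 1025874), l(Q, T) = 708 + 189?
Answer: -27782223393688771/1153923248561 ≈ -24076.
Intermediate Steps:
l(Q, T) = 897
q(j) = -152/j + j/967 (q(j) = j*(1/967) - 152/j = j/967 - 152/j = -152/j + j/967)
t = 80031375069 (t = 897 - (516019 - 607168)*(-147846 + 1025874) = 897 - (-91149)*878028 = 897 - 1*(-80031374172) = 897 + 80031374172 = 80031375069)
(t - 2617162)/(q(1436) - 3323963) = (80031375069 - 2617162)/((-152/1436 + (1/967)*1436) - 3323963) = 80028757907/((-152*1/1436 + 1436/967) - 3323963) = 80028757907/((-38/359 + 1436/967) - 3323963) = 80028757907/(478778/347153 - 3323963) = 80028757907/(-1153923248561/347153) = 80028757907*(-347153/1153923248561) = -27782223393688771/1153923248561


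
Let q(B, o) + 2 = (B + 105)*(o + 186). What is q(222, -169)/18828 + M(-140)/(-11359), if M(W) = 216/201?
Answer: 4227815905/14329105884 ≈ 0.29505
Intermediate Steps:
M(W) = 72/67 (M(W) = 216*(1/201) = 72/67)
q(B, o) = -2 + (105 + B)*(186 + o) (q(B, o) = -2 + (B + 105)*(o + 186) = -2 + (105 + B)*(186 + o))
q(222, -169)/18828 + M(-140)/(-11359) = (19528 + 105*(-169) + 186*222 + 222*(-169))/18828 + (72/67)/(-11359) = (19528 - 17745 + 41292 - 37518)*(1/18828) + (72/67)*(-1/11359) = 5557*(1/18828) - 72/761053 = 5557/18828 - 72/761053 = 4227815905/14329105884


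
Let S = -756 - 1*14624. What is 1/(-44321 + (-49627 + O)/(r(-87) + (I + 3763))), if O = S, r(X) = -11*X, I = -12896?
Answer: -8176/362303489 ≈ -2.2567e-5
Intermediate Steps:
S = -15380 (S = -756 - 14624 = -15380)
O = -15380
1/(-44321 + (-49627 + O)/(r(-87) + (I + 3763))) = 1/(-44321 + (-49627 - 15380)/(-11*(-87) + (-12896 + 3763))) = 1/(-44321 - 65007/(957 - 9133)) = 1/(-44321 - 65007/(-8176)) = 1/(-44321 - 65007*(-1/8176)) = 1/(-44321 + 65007/8176) = 1/(-362303489/8176) = -8176/362303489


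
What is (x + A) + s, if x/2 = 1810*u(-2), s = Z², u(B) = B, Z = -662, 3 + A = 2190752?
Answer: 2621753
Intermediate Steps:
A = 2190749 (A = -3 + 2190752 = 2190749)
s = 438244 (s = (-662)² = 438244)
x = -7240 (x = 2*(1810*(-2)) = 2*(-3620) = -7240)
(x + A) + s = (-7240 + 2190749) + 438244 = 2183509 + 438244 = 2621753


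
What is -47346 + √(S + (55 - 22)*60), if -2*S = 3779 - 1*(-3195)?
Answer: -47346 + I*√1507 ≈ -47346.0 + 38.82*I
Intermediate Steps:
S = -3487 (S = -(3779 - 1*(-3195))/2 = -(3779 + 3195)/2 = -½*6974 = -3487)
-47346 + √(S + (55 - 22)*60) = -47346 + √(-3487 + (55 - 22)*60) = -47346 + √(-3487 + 33*60) = -47346 + √(-3487 + 1980) = -47346 + √(-1507) = -47346 + I*√1507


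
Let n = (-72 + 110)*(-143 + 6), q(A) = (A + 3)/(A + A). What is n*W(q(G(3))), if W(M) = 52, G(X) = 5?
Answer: -270712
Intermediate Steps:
q(A) = (3 + A)/(2*A) (q(A) = (3 + A)/((2*A)) = (3 + A)*(1/(2*A)) = (3 + A)/(2*A))
n = -5206 (n = 38*(-137) = -5206)
n*W(q(G(3))) = -5206*52 = -270712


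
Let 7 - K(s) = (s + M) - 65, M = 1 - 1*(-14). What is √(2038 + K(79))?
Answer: 12*√14 ≈ 44.900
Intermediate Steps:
M = 15 (M = 1 + 14 = 15)
K(s) = 57 - s (K(s) = 7 - ((s + 15) - 65) = 7 - ((15 + s) - 65) = 7 - (-50 + s) = 7 + (50 - s) = 57 - s)
√(2038 + K(79)) = √(2038 + (57 - 1*79)) = √(2038 + (57 - 79)) = √(2038 - 22) = √2016 = 12*√14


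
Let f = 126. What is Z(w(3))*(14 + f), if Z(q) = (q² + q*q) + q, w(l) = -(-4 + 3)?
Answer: 420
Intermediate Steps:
w(l) = 1 (w(l) = -1*(-1) = 1)
Z(q) = q + 2*q² (Z(q) = (q² + q²) + q = 2*q² + q = q + 2*q²)
Z(w(3))*(14 + f) = (1*(1 + 2*1))*(14 + 126) = (1*(1 + 2))*140 = (1*3)*140 = 3*140 = 420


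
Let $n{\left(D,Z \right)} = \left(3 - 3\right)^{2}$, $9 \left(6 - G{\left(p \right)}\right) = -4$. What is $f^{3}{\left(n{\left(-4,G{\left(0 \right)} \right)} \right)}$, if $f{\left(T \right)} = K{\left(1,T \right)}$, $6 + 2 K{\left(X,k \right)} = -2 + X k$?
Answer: $-64$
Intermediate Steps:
$K{\left(X,k \right)} = -4 + \frac{X k}{2}$ ($K{\left(X,k \right)} = -3 + \frac{-2 + X k}{2} = -3 + \left(-1 + \frac{X k}{2}\right) = -4 + \frac{X k}{2}$)
$G{\left(p \right)} = \frac{58}{9}$ ($G{\left(p \right)} = 6 - - \frac{4}{9} = 6 + \frac{4}{9} = \frac{58}{9}$)
$n{\left(D,Z \right)} = 0$ ($n{\left(D,Z \right)} = 0^{2} = 0$)
$f{\left(T \right)} = -4 + \frac{T}{2}$ ($f{\left(T \right)} = -4 + \frac{1}{2} \cdot 1 T = -4 + \frac{T}{2}$)
$f^{3}{\left(n{\left(-4,G{\left(0 \right)} \right)} \right)} = \left(-4 + \frac{1}{2} \cdot 0\right)^{3} = \left(-4 + 0\right)^{3} = \left(-4\right)^{3} = -64$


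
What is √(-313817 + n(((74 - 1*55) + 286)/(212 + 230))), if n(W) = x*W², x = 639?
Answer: I*√61249101413/442 ≈ 559.92*I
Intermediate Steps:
n(W) = 639*W²
√(-313817 + n(((74 - 1*55) + 286)/(212 + 230))) = √(-313817 + 639*(((74 - 1*55) + 286)/(212 + 230))²) = √(-313817 + 639*(((74 - 55) + 286)/442)²) = √(-313817 + 639*((19 + 286)*(1/442))²) = √(-313817 + 639*(305*(1/442))²) = √(-313817 + 639*(305/442)²) = √(-313817 + 639*(93025/195364)) = √(-313817 + 59442975/195364) = √(-61249101413/195364) = I*√61249101413/442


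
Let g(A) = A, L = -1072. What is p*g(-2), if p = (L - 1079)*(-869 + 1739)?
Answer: 3742740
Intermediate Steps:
p = -1871370 (p = (-1072 - 1079)*(-869 + 1739) = -2151*870 = -1871370)
p*g(-2) = -1871370*(-2) = 3742740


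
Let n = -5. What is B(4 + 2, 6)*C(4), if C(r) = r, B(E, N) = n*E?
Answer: -120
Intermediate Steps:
B(E, N) = -5*E
B(4 + 2, 6)*C(4) = -5*(4 + 2)*4 = -5*6*4 = -30*4 = -120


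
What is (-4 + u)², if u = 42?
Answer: 1444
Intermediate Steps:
(-4 + u)² = (-4 + 42)² = 38² = 1444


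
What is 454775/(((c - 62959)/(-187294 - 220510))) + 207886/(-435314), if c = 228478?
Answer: -40366480719355117/36026368983 ≈ -1.1205e+6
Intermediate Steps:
454775/(((c - 62959)/(-187294 - 220510))) + 207886/(-435314) = 454775/(((228478 - 62959)/(-187294 - 220510))) + 207886/(-435314) = 454775/((165519/(-407804))) + 207886*(-1/435314) = 454775/((165519*(-1/407804))) - 103943/217657 = 454775/(-165519/407804) - 103943/217657 = 454775*(-407804/165519) - 103943/217657 = -185459064100/165519 - 103943/217657 = -40366480719355117/36026368983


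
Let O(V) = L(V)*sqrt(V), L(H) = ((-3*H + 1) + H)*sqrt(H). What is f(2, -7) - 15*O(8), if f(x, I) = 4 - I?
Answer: 1811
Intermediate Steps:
L(H) = sqrt(H)*(1 - 2*H) (L(H) = ((1 - 3*H) + H)*sqrt(H) = (1 - 2*H)*sqrt(H) = sqrt(H)*(1 - 2*H))
O(V) = V*(1 - 2*V) (O(V) = (sqrt(V)*(1 - 2*V))*sqrt(V) = V*(1 - 2*V))
f(2, -7) - 15*O(8) = (4 - 1*(-7)) - 120*(1 - 2*8) = (4 + 7) - 120*(1 - 16) = 11 - 120*(-15) = 11 - 15*(-120) = 11 + 1800 = 1811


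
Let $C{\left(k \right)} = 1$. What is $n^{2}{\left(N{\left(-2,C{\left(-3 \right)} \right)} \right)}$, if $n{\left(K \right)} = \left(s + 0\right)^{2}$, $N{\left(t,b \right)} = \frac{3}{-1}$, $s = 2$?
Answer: $16$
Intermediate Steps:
$N{\left(t,b \right)} = -3$ ($N{\left(t,b \right)} = 3 \left(-1\right) = -3$)
$n{\left(K \right)} = 4$ ($n{\left(K \right)} = \left(2 + 0\right)^{2} = 2^{2} = 4$)
$n^{2}{\left(N{\left(-2,C{\left(-3 \right)} \right)} \right)} = 4^{2} = 16$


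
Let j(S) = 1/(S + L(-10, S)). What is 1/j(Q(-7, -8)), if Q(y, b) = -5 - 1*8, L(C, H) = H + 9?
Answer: -17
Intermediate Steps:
L(C, H) = 9 + H
Q(y, b) = -13 (Q(y, b) = -5 - 8 = -13)
j(S) = 1/(9 + 2*S) (j(S) = 1/(S + (9 + S)) = 1/(9 + 2*S))
1/j(Q(-7, -8)) = 1/(1/(9 + 2*(-13))) = 1/(1/(9 - 26)) = 1/(1/(-17)) = 1/(-1/17) = -17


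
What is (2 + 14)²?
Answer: 256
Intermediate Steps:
(2 + 14)² = 16² = 256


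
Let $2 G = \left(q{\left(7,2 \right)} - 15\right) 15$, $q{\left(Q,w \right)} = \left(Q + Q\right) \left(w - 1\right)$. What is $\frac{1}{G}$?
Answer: $- \frac{2}{15} \approx -0.13333$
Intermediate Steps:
$q{\left(Q,w \right)} = 2 Q \left(-1 + w\right)$
$G = - \frac{15}{2}$ ($G = \frac{\left(2 \cdot 7 \left(-1 + 2\right) - 15\right) 15}{2} = \frac{\left(2 \cdot 7 \cdot 1 - 15\right) 15}{2} = \frac{\left(14 - 15\right) 15}{2} = \frac{\left(-1\right) 15}{2} = \frac{1}{2} \left(-15\right) = - \frac{15}{2} \approx -7.5$)
$\frac{1}{G} = \frac{1}{- \frac{15}{2}} = - \frac{2}{15}$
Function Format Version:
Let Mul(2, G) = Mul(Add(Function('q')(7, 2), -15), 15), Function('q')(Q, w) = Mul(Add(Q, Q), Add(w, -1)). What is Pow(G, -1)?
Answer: Rational(-2, 15) ≈ -0.13333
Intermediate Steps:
Function('q')(Q, w) = Mul(2, Q, Add(-1, w)) (Function('q')(Q, w) = Mul(Mul(2, Q), Add(-1, w)) = Mul(2, Q, Add(-1, w)))
G = Rational(-15, 2) (G = Mul(Rational(1, 2), Mul(Add(Mul(2, 7, Add(-1, 2)), -15), 15)) = Mul(Rational(1, 2), Mul(Add(Mul(2, 7, 1), -15), 15)) = Mul(Rational(1, 2), Mul(Add(14, -15), 15)) = Mul(Rational(1, 2), Mul(-1, 15)) = Mul(Rational(1, 2), -15) = Rational(-15, 2) ≈ -7.5000)
Pow(G, -1) = Pow(Rational(-15, 2), -1) = Rational(-2, 15)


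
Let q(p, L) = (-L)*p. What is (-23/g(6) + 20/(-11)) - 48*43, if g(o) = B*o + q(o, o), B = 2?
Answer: -545123/264 ≈ -2064.9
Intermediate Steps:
q(p, L) = -L*p
g(o) = -o**2 + 2*o (g(o) = 2*o - o*o = 2*o - o**2 = -o**2 + 2*o)
(-23/g(6) + 20/(-11)) - 48*43 = (-23*1/(6*(2 - 1*6)) + 20/(-11)) - 48*43 = (-23*1/(6*(2 - 6)) + 20*(-1/11)) - 2064 = (-23/(6*(-4)) - 20/11) - 2064 = (-23/(-24) - 20/11) - 2064 = (-23*(-1/24) - 20/11) - 2064 = (23/24 - 20/11) - 2064 = -227/264 - 2064 = -545123/264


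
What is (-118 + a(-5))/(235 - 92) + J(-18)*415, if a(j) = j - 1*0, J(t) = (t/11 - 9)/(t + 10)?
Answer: 630231/1144 ≈ 550.90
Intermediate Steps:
J(t) = (-9 + t/11)/(10 + t) (J(t) = (t*(1/11) - 9)/(10 + t) = (t/11 - 9)/(10 + t) = (-9 + t/11)/(10 + t))
a(j) = j (a(j) = j + 0 = j)
(-118 + a(-5))/(235 - 92) + J(-18)*415 = (-118 - 5)/(235 - 92) + ((-99 - 18)/(11*(10 - 18)))*415 = -123/143 + ((1/11)*(-117)/(-8))*415 = -123*1/143 + ((1/11)*(-⅛)*(-117))*415 = -123/143 + (117/88)*415 = -123/143 + 48555/88 = 630231/1144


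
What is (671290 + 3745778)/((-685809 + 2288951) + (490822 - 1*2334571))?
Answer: -4417068/240607 ≈ -18.358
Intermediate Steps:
(671290 + 3745778)/((-685809 + 2288951) + (490822 - 1*2334571)) = 4417068/(1603142 + (490822 - 2334571)) = 4417068/(1603142 - 1843749) = 4417068/(-240607) = 4417068*(-1/240607) = -4417068/240607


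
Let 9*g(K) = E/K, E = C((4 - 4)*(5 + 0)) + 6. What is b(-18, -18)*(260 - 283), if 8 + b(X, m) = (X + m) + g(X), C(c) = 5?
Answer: 164197/162 ≈ 1013.6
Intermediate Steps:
E = 11 (E = 5 + 6 = 11)
g(K) = 11/(9*K) (g(K) = (11/K)/9 = 11/(9*K))
b(X, m) = -8 + X + m + 11/(9*X) (b(X, m) = -8 + ((X + m) + 11/(9*X)) = -8 + (X + m + 11/(9*X)) = -8 + X + m + 11/(9*X))
b(-18, -18)*(260 - 283) = (-8 - 18 - 18 + (11/9)/(-18))*(260 - 283) = (-8 - 18 - 18 + (11/9)*(-1/18))*(-23) = (-8 - 18 - 18 - 11/162)*(-23) = -7139/162*(-23) = 164197/162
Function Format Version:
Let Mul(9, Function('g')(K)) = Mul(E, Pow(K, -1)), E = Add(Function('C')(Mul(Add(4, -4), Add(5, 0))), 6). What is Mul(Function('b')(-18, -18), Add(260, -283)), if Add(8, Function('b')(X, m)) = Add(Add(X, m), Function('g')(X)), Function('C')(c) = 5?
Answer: Rational(164197, 162) ≈ 1013.6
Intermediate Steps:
E = 11 (E = Add(5, 6) = 11)
Function('g')(K) = Mul(Rational(11, 9), Pow(K, -1)) (Function('g')(K) = Mul(Rational(1, 9), Mul(11, Pow(K, -1))) = Mul(Rational(11, 9), Pow(K, -1)))
Function('b')(X, m) = Add(-8, X, m, Mul(Rational(11, 9), Pow(X, -1))) (Function('b')(X, m) = Add(-8, Add(Add(X, m), Mul(Rational(11, 9), Pow(X, -1)))) = Add(-8, Add(X, m, Mul(Rational(11, 9), Pow(X, -1)))) = Add(-8, X, m, Mul(Rational(11, 9), Pow(X, -1))))
Mul(Function('b')(-18, -18), Add(260, -283)) = Mul(Add(-8, -18, -18, Mul(Rational(11, 9), Pow(-18, -1))), Add(260, -283)) = Mul(Add(-8, -18, -18, Mul(Rational(11, 9), Rational(-1, 18))), -23) = Mul(Add(-8, -18, -18, Rational(-11, 162)), -23) = Mul(Rational(-7139, 162), -23) = Rational(164197, 162)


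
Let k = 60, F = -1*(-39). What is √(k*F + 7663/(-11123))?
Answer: √5906575639/1589 ≈ 48.366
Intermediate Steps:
F = 39
√(k*F + 7663/(-11123)) = √(60*39 + 7663/(-11123)) = √(2340 + 7663*(-1/11123)) = √(2340 - 7663/11123) = √(26020157/11123) = √5906575639/1589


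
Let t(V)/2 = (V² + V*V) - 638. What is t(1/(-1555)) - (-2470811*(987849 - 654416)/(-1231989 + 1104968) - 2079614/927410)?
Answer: -184784674367532366045296/28484466429862025 ≈ -6.4872e+6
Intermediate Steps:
t(V) = -1276 + 4*V² (t(V) = 2*((V² + V*V) - 638) = 2*((V² + V²) - 638) = 2*(2*V² - 638) = 2*(-638 + 2*V²) = -1276 + 4*V²)
t(1/(-1555)) - (-2470811*(987849 - 654416)/(-1231989 + 1104968) - 2079614/927410) = (-1276 + 4*(1/(-1555))²) - (-2470811*(987849 - 654416)/(-1231989 + 1104968) - 2079614/927410) = (-1276 + 4*(-1/1555)²) - (-2470811/((-127021/333433)) - 2079614*1/927410) = (-1276 + 4*(1/2418025)) - (-2470811/((-127021*1/333433)) - 1039807/463705) = (-1276 + 4/2418025) - (-2470811/(-127021/333433) - 1039807/463705) = -3085399896/2418025 - (-2470811*(-333433/127021) - 1039807/463705) = -3085399896/2418025 - (823849924163/127021 - 1039807/463705) = -3085399896/2418025 - 1*382023197006678968/58900272805 = -3085399896/2418025 - 382023197006678968/58900272805 = -184784674367532366045296/28484466429862025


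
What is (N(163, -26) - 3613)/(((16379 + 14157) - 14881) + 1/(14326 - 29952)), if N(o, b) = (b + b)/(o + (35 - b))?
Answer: -1580890233/6849500812 ≈ -0.23080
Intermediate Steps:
N(o, b) = 2*b/(35 + o - b) (N(o, b) = (2*b)/(35 + o - b) = 2*b/(35 + o - b))
(N(163, -26) - 3613)/(((16379 + 14157) - 14881) + 1/(14326 - 29952)) = (2*(-26)/(35 + 163 - 1*(-26)) - 3613)/(((16379 + 14157) - 14881) + 1/(14326 - 29952)) = (2*(-26)/(35 + 163 + 26) - 3613)/((30536 - 14881) + 1/(-15626)) = (2*(-26)/224 - 3613)/(15655 - 1/15626) = (2*(-26)*(1/224) - 3613)/(244625029/15626) = (-13/56 - 3613)*(15626/244625029) = -202341/56*15626/244625029 = -1580890233/6849500812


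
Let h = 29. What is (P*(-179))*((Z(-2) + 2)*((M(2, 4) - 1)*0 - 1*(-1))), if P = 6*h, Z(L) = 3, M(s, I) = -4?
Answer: -155730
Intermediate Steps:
P = 174 (P = 6*29 = 174)
(P*(-179))*((Z(-2) + 2)*((M(2, 4) - 1)*0 - 1*(-1))) = (174*(-179))*((3 + 2)*((-4 - 1)*0 - 1*(-1))) = -155730*(-5*0 + 1) = -155730*(0 + 1) = -155730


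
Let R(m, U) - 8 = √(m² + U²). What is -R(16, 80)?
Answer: -8 - 16*√26 ≈ -89.584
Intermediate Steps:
R(m, U) = 8 + √(U² + m²) (R(m, U) = 8 + √(m² + U²) = 8 + √(U² + m²))
-R(16, 80) = -(8 + √(80² + 16²)) = -(8 + √(6400 + 256)) = -(8 + √6656) = -(8 + 16*√26) = -8 - 16*√26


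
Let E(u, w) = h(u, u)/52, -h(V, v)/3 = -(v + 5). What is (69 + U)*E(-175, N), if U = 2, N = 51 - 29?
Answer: -18105/26 ≈ -696.35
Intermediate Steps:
N = 22
h(V, v) = 15 + 3*v (h(V, v) = -(-3)*(v + 5) = -(-3)*(5 + v) = -3*(-5 - v) = 15 + 3*v)
E(u, w) = 15/52 + 3*u/52 (E(u, w) = (15 + 3*u)/52 = (15 + 3*u)*(1/52) = 15/52 + 3*u/52)
(69 + U)*E(-175, N) = (69 + 2)*(15/52 + (3/52)*(-175)) = 71*(15/52 - 525/52) = 71*(-255/26) = -18105/26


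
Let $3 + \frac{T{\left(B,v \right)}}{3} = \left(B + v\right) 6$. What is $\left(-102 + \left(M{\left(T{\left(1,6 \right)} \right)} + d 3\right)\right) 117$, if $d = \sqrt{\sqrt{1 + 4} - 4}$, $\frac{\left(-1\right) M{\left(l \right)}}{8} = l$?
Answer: $-121446 + 351 i \sqrt{4 - \sqrt{5}} \approx -1.2145 \cdot 10^{5} + 466.17 i$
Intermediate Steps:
$T{\left(B,v \right)} = -9 + 18 B + 18 v$ ($T{\left(B,v \right)} = -9 + 3 \left(B + v\right) 6 = -9 + 3 \left(6 B + 6 v\right) = -9 + \left(18 B + 18 v\right) = -9 + 18 B + 18 v$)
$M{\left(l \right)} = - 8 l$
$d = \sqrt{-4 + \sqrt{5}}$ ($d = \sqrt{\sqrt{5} - 4} = \sqrt{-4 + \sqrt{5}} \approx 1.3281 i$)
$\left(-102 + \left(M{\left(T{\left(1,6 \right)} \right)} + d 3\right)\right) 117 = \left(-102 - \left(8 \left(-9 + 18 \cdot 1 + 18 \cdot 6\right) - \sqrt{-4 + \sqrt{5}} \cdot 3\right)\right) 117 = \left(-102 - \left(- 3 \sqrt{-4 + \sqrt{5}} + 8 \left(-9 + 18 + 108\right)\right)\right) 117 = \left(-102 + \left(\left(-8\right) 117 + 3 \sqrt{-4 + \sqrt{5}}\right)\right) 117 = \left(-102 - \left(936 - 3 \sqrt{-4 + \sqrt{5}}\right)\right) 117 = \left(-1038 + 3 \sqrt{-4 + \sqrt{5}}\right) 117 = -121446 + 351 \sqrt{-4 + \sqrt{5}}$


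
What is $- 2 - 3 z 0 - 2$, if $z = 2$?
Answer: $-2$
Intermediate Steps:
$- 2 - 3 z 0 - 2 = - 2 \left(-3\right) 2 \cdot 0 - 2 = - 2 \left(\left(-6\right) 0\right) - 2 = \left(-2\right) 0 - 2 = 0 - 2 = -2$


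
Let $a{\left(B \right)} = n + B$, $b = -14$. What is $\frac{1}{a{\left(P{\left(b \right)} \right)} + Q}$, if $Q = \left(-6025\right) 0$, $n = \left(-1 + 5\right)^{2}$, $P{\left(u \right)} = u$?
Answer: $\frac{1}{2} \approx 0.5$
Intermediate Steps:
$n = 16$ ($n = 4^{2} = 16$)
$a{\left(B \right)} = 16 + B$
$Q = 0$
$\frac{1}{a{\left(P{\left(b \right)} \right)} + Q} = \frac{1}{\left(16 - 14\right) + 0} = \frac{1}{2 + 0} = \frac{1}{2}$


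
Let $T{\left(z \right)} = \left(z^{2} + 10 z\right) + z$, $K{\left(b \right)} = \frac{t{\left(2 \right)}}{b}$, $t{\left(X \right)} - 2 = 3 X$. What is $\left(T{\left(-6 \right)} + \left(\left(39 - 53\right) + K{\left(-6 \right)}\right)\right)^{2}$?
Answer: $\frac{18496}{9} \approx 2055.1$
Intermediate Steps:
$t{\left(X \right)} = 2 + 3 X$
$K{\left(b \right)} = \frac{8}{b}$ ($K{\left(b \right)} = \frac{2 + 3 \cdot 2}{b} = \frac{2 + 6}{b} = \frac{8}{b}$)
$T{\left(z \right)} = z^{2} + 11 z$
$\left(T{\left(-6 \right)} + \left(\left(39 - 53\right) + K{\left(-6 \right)}\right)\right)^{2} = \left(- 6 \left(11 - 6\right) + \left(\left(39 - 53\right) + \frac{8}{-6}\right)\right)^{2} = \left(\left(-6\right) 5 + \left(-14 + 8 \left(- \frac{1}{6}\right)\right)\right)^{2} = \left(-30 - \frac{46}{3}\right)^{2} = \left(- \frac{136}{3}\right)^{2} = \frac{18496}{9}$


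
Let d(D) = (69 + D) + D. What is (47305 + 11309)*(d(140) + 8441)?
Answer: 515217060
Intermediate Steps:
d(D) = 69 + 2*D
(47305 + 11309)*(d(140) + 8441) = (47305 + 11309)*((69 + 2*140) + 8441) = 58614*((69 + 280) + 8441) = 58614*(349 + 8441) = 58614*8790 = 515217060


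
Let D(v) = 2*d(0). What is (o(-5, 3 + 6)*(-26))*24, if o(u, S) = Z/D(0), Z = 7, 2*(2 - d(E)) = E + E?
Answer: -1092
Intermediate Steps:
d(E) = 2 - E (d(E) = 2 - (E + E)/2 = 2 - E)
D(v) = 4 (D(v) = 2*(2 - 1*0) = 2*(2 + 0) = 2*2 = 4)
o(u, S) = 7/4
(o(-5, 3 + 6)*(-26))*24 = ((7/4)*(-26))*24 = -91/2*24 = -1092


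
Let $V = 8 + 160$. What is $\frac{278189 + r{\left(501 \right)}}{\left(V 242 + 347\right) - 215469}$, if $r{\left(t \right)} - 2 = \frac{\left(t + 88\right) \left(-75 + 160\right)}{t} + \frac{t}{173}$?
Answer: $- \frac{24120560789}{15121491618} \approx -1.5951$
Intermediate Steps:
$V = 168$
$r{\left(t \right)} = 2 + \frac{t}{173} + \frac{7480 + 85 t}{t}$ ($r{\left(t \right)} = 2 + \left(\frac{\left(t + 88\right) \left(-75 + 160\right)}{t} + \frac{t}{173}\right) = 2 + \left(\frac{\left(88 + t\right) 85}{t} + t \frac{1}{173}\right) = 2 + \left(\frac{7480 + 85 t}{t} + \frac{t}{173}\right) = 2 + \left(\frac{t}{173} + \frac{7480 + 85 t}{t}\right) = 2 + \frac{t}{173} + \frac{7480 + 85 t}{t}$)
$\frac{278189 + r{\left(501 \right)}}{\left(V 242 + 347\right) - 215469} = \frac{278189 + \left(87 + \frac{7480}{501} + \frac{1}{173} \cdot 501\right)}{\left(168 \cdot 242 + 347\right) - 215469} = \frac{278189 + \left(87 + 7480 \cdot \frac{1}{501} + \frac{501}{173}\right)}{\left(40656 + 347\right) - 215469} = \frac{278189 + \left(87 + \frac{7480}{501} + \frac{501}{173}\right)}{41003 - 215469} = \frac{278189 + \frac{9085592}{86673}}{-174466} = \frac{24120560789}{86673} \left(- \frac{1}{174466}\right) = - \frac{24120560789}{15121491618}$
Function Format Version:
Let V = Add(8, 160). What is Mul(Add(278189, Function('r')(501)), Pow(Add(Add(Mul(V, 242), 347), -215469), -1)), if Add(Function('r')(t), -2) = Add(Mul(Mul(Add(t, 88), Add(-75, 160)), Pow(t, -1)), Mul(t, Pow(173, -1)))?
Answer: Rational(-24120560789, 15121491618) ≈ -1.5951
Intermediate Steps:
V = 168
Function('r')(t) = Add(2, Mul(Rational(1, 173), t), Mul(Pow(t, -1), Add(7480, Mul(85, t)))) (Function('r')(t) = Add(2, Add(Mul(Mul(Add(t, 88), Add(-75, 160)), Pow(t, -1)), Mul(t, Pow(173, -1)))) = Add(2, Add(Mul(Mul(Add(88, t), 85), Pow(t, -1)), Mul(t, Rational(1, 173)))) = Add(2, Add(Mul(Add(7480, Mul(85, t)), Pow(t, -1)), Mul(Rational(1, 173), t))) = Add(2, Add(Mul(Pow(t, -1), Add(7480, Mul(85, t))), Mul(Rational(1, 173), t))) = Add(2, Add(Mul(Rational(1, 173), t), Mul(Pow(t, -1), Add(7480, Mul(85, t))))) = Add(2, Mul(Rational(1, 173), t), Mul(Pow(t, -1), Add(7480, Mul(85, t)))))
Mul(Add(278189, Function('r')(501)), Pow(Add(Add(Mul(V, 242), 347), -215469), -1)) = Mul(Add(278189, Add(87, Mul(7480, Pow(501, -1)), Mul(Rational(1, 173), 501))), Pow(Add(Add(Mul(168, 242), 347), -215469), -1)) = Mul(Add(278189, Add(87, Mul(7480, Rational(1, 501)), Rational(501, 173))), Pow(Add(Add(40656, 347), -215469), -1)) = Mul(Add(278189, Add(87, Rational(7480, 501), Rational(501, 173))), Pow(Add(41003, -215469), -1)) = Mul(Add(278189, Rational(9085592, 86673)), Pow(-174466, -1)) = Mul(Rational(24120560789, 86673), Rational(-1, 174466)) = Rational(-24120560789, 15121491618)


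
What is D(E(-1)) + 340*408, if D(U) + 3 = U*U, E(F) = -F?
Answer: 138718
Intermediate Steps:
D(U) = -3 + U**2 (D(U) = -3 + U*U = -3 + U**2)
D(E(-1)) + 340*408 = (-3 + (-1*(-1))**2) + 340*408 = (-3 + 1**2) + 138720 = (-3 + 1) + 138720 = -2 + 138720 = 138718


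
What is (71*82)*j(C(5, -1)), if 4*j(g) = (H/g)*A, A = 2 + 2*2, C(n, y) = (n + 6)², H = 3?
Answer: 26199/121 ≈ 216.52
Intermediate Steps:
C(n, y) = (6 + n)²
A = 6 (A = 2 + 4 = 6)
j(g) = 9/(2*g) (j(g) = ((3/g)*6)/4 = (18/g)/4 = 9/(2*g))
(71*82)*j(C(5, -1)) = (71*82)*(9/(2*((6 + 5)²))) = 5822*(9/(2*(11²))) = 5822*((9/2)/121) = 5822*((9/2)*(1/121)) = 5822*(9/242) = 26199/121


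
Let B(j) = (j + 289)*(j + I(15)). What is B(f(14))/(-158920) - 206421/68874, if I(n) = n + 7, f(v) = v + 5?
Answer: -701545129/228030335 ≈ -3.0765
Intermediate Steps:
f(v) = 5 + v
I(n) = 7 + n
B(j) = (22 + j)*(289 + j) (B(j) = (j + 289)*(j + (7 + 15)) = (289 + j)*(j + 22) = (289 + j)*(22 + j) = (22 + j)*(289 + j))
B(f(14))/(-158920) - 206421/68874 = (6358 + (5 + 14)² + 311*(5 + 14))/(-158920) - 206421/68874 = (6358 + 19² + 311*19)*(-1/158920) - 206421*1/68874 = (6358 + 361 + 5909)*(-1/158920) - 68807/22958 = 12628*(-1/158920) - 68807/22958 = -3157/39730 - 68807/22958 = -701545129/228030335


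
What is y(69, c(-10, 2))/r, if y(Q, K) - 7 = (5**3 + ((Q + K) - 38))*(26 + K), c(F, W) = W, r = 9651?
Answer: 1477/3217 ≈ 0.45912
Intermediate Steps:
y(Q, K) = 7 + (26 + K)*(87 + K + Q) (y(Q, K) = 7 + (5**3 + ((Q + K) - 38))*(26 + K) = 7 + (125 + ((K + Q) - 38))*(26 + K) = 7 + (125 + (-38 + K + Q))*(26 + K) = 7 + (87 + K + Q)*(26 + K) = 7 + (26 + K)*(87 + K + Q))
y(69, c(-10, 2))/r = (2269 + 2**2 + 26*69 + 113*2 + 2*69)/9651 = (2269 + 4 + 1794 + 226 + 138)*(1/9651) = 4431*(1/9651) = 1477/3217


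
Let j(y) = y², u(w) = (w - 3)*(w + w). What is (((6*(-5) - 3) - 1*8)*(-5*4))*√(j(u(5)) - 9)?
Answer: 820*√391 ≈ 16214.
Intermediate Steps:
u(w) = 2*w*(-3 + w) (u(w) = (-3 + w)*(2*w) = 2*w*(-3 + w))
(((6*(-5) - 3) - 1*8)*(-5*4))*√(j(u(5)) - 9) = (((6*(-5) - 3) - 1*8)*(-5*4))*√((2*5*(-3 + 5))² - 9) = (((-30 - 3) - 8)*(-20))*√((2*5*2)² - 9) = ((-33 - 8)*(-20))*√(20² - 9) = (-41*(-20))*√(400 - 9) = 820*√391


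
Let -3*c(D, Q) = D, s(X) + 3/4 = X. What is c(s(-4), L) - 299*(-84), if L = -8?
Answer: 301411/12 ≈ 25118.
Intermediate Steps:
s(X) = -¾ + X
c(D, Q) = -D/3
c(s(-4), L) - 299*(-84) = -(-¾ - 4)/3 - 299*(-84) = -⅓*(-19/4) + 25116 = 19/12 + 25116 = 301411/12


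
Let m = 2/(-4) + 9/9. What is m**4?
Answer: 1/16 ≈ 0.062500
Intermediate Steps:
m = 1/2 (m = 2*(-1/4) + 9*(1/9) = -1/2 + 1 = 1/2 ≈ 0.50000)
m**4 = (1/2)**4 = 1/16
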